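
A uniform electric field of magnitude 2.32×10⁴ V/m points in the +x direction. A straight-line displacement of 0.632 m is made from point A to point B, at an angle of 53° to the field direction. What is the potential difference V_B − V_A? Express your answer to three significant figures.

Only the component of displacement along E changes the potential: ΔV = −E·d·cosθ.
ΔV = −(2.32×10⁴ V/m)(0.632 m)cos53° = -8820 V.

-8820 V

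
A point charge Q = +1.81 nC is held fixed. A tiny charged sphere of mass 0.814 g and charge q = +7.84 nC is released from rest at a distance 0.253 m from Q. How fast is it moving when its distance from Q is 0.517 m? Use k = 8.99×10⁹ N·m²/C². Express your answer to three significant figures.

Only the electrostatic force acts, so mechanical energy is conserved: ½mv² = U₁ − U₂ = kQq(1/r₁ − 1/r₂).
U₁ − U₂ = (8.99×10⁹ N·m²/C²)(1.81×10⁻⁹ C)(7.84×10⁻⁹ C)(1/0.253 − 1/0.517) = 2.57×10⁻⁷ J.
v = √(2·2.57×10⁻⁷/8.14×10⁻⁴) = 0.0252 m/s.

0.0252 m/s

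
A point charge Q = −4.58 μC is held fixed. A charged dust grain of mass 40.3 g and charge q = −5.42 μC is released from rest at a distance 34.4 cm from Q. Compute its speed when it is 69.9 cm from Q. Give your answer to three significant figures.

Only the electrostatic force acts, so mechanical energy is conserved: ½mv² = U₁ − U₂ = kQq(1/r₁ − 1/r₂).
U₁ − U₂ = (8.99×10⁹ N·m²/C²)(-4.58×10⁻⁶ C)(-5.42×10⁻⁶ C)(1/0.344 − 1/0.699) = 0.329 J.
v = √(2·0.329/0.0403) = 4.04 m/s.

4.04 m/s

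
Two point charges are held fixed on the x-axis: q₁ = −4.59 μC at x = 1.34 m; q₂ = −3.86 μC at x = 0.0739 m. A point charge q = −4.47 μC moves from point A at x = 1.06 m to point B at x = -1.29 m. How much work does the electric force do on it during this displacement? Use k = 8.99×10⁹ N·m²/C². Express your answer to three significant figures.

The work done by the electric force is W_field = −ΔU = −q(V_B − V_A) = q(V_A − V_B).
At A: distances to the source charges are 0.280 m, 0.986 m; V_A = Σ kqᵢ/rᵢ = -1.83×10⁵ V.
At B: distances to the source charges are 2.63 m, 1.36 m; V_B = Σ kqᵢ/rᵢ = -4.11×10⁴ V.
ΔV = V_B − V_A = 1.41×10⁵ V.
W_field = −qΔV = −(-4.47×10⁻⁶ C)(1.41×10⁵ V) = 0.632 J.

0.632 J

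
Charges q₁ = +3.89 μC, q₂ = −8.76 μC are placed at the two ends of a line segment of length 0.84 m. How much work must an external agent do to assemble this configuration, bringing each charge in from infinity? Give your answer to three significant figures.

The work to assemble the configuration equals its total potential energy, U = Σ kqᵢqⱼ/rᵢⱼ over all pairs.
The separation is r = 0.840 m.
U = (-0.365) = -0.365 J.

-0.365 J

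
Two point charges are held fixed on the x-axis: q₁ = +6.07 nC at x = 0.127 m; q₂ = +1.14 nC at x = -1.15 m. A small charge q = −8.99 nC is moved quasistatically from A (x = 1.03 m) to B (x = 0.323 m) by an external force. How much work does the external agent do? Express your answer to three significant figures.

For quasistatic motion the external work equals the change in potential energy: W_ext = qΔV = q(V_B − V_A).
At A: distances to the source charges are 0.903 m, 2.18 m; V_A = Σ kqᵢ/rᵢ = 65.1 V.
At B: distances to the source charges are 0.196 m, 1.47 m; V_B = Σ kqᵢ/rᵢ = 285 V.
ΔV = V_B − V_A = 220 V.
W_ext = qΔV = (-8.99×10⁻⁹ C)(220 V) = -1.98×10⁻⁶ J.

-1.98×10⁻⁶ J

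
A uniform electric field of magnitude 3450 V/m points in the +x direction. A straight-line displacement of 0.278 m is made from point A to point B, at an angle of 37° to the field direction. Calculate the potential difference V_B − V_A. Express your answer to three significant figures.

Only the component of displacement along E changes the potential: ΔV = −E·d·cosθ.
ΔV = −(3450 V/m)(0.278 m)cos37° = -766 V.

-766 V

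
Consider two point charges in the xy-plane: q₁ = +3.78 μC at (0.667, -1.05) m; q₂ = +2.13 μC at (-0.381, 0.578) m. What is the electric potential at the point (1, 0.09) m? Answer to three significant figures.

The total potential is the scalar sum of each charge's contribution, V = Σ kqᵢ/rᵢ.
Distances from the field point to each charge: r₁ = 1.19 m, r₂ = 1.46 m.
V = k[(3.78×10⁻⁶)/(1.19) + (2.13×10⁻⁶)/(1.46)] = 4.17×10⁴ V.

4.17×10⁴ V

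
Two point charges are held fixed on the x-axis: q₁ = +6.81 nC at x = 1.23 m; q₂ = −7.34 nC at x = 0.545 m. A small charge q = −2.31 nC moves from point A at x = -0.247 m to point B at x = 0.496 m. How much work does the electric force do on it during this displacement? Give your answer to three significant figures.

The work done by the electric force is W_field = −ΔU = −q(V_B − V_A) = q(V_A − V_B).
At A: distances to the source charges are 1.48 m, 0.792 m; V_A = Σ kqᵢ/rᵢ = -41.9 V.
At B: distances to the source charges are 0.734 m, 0.0490 m; V_B = Σ kqᵢ/rᵢ = -1260 V.
ΔV = V_B − V_A = -1220 V.
W_field = −qΔV = −(-2.31×10⁻⁹ C)(-1220 V) = -2.82×10⁻⁶ J.

-2.82×10⁻⁶ J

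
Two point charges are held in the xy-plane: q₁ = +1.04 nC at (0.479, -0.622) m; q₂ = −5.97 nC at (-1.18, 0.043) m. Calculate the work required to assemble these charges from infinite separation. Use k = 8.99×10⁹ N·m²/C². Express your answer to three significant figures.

-3.12×10⁻⁸ J

The assembly work is the sum of pairwise potential energies, U = Σ_{i<j} kqᵢqⱼ/rᵢⱼ.
Pair separations: r₁₂ = 1.79 m.
U = (-3.12×10⁻⁸) = -3.12×10⁻⁸ J.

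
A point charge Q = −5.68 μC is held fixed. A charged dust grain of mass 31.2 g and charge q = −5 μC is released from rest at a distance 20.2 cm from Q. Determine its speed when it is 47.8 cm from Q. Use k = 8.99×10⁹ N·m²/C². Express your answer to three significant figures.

Only the electrostatic force acts, so mechanical energy is conserved: ½mv² = U₁ − U₂ = kQq(1/r₁ − 1/r₂).
U₁ − U₂ = (8.99×10⁹ N·m²/C²)(-5.68×10⁻⁶ C)(-5.00×10⁻⁶ C)(1/0.202 − 1/0.478) = 0.730 J.
v = √(2·0.730/0.0312) = 6.84 m/s.

6.84 m/s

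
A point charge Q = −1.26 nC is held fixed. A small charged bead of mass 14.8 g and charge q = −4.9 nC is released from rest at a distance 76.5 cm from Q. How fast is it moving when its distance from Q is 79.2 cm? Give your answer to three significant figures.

5.78×10⁻⁴ m/s

Only the electrostatic force acts, so mechanical energy is conserved: ½mv² = U₁ − U₂ = kQq(1/r₁ − 1/r₂).
U₁ − U₂ = (8.99×10⁹ N·m²/C²)(-1.26×10⁻⁹ C)(-4.90×10⁻⁹ C)(1/0.765 − 1/0.792) = 2.47×10⁻⁹ J.
v = √(2·2.47×10⁻⁹/0.0148) = 5.78×10⁻⁴ m/s.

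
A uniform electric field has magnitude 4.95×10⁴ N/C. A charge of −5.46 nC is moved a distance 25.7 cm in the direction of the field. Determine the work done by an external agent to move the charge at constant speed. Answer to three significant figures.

6.95×10⁻⁵ J

The potential change for a displacement 25.7 cm in the direction of the field is ΔV = −Ed = -1.27×10⁴ V.
W_ext = qΔV = 6.95×10⁻⁵ J.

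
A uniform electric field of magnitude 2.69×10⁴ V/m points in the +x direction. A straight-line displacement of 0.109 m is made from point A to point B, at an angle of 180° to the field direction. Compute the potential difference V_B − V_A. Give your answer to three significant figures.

Only the component of displacement along E changes the potential: ΔV = −E·d·cosθ.
ΔV = −(2.69×10⁴ V/m)(0.109 m)cos180° = 2930 V.

2930 V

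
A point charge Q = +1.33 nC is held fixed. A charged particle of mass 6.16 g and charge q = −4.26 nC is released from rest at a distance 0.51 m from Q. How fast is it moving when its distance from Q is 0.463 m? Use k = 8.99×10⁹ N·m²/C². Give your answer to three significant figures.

1.81×10⁻³ m/s

Only the electrostatic force acts, so mechanical energy is conserved: ½mv² = U₁ − U₂ = kQq(1/r₁ − 1/r₂).
U₁ − U₂ = (8.99×10⁹ N·m²/C²)(1.33×10⁻⁹ C)(-4.26×10⁻⁹ C)(1/0.510 − 1/0.463) = 1.01×10⁻⁸ J.
v = √(2·1.01×10⁻⁸/6.16×10⁻³) = 1.81×10⁻³ m/s.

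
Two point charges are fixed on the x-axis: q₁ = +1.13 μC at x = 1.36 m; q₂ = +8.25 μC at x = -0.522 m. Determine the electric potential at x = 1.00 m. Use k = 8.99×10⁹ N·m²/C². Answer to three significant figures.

The total potential is the scalar sum of each charge's contribution, V = Σ kqᵢ/rᵢ.
Distances from the field point to each charge: r₁ = 0.360 m, r₂ = 1.52 m.
V = k[(1.13×10⁻⁶)/(0.360) + (8.25×10⁻⁶)/(1.52)] = 7.69×10⁴ V.

7.69×10⁴ V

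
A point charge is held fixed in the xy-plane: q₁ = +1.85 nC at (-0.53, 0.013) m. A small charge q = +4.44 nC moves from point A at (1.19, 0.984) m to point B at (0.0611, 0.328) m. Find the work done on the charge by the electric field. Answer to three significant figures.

The work done by the electric force is W_field = −ΔU = −q(V_B − V_A) = q(V_A − V_B).
At A: distance to the source charge is 1.98 m; V_A = kq₁/r = 8.42 V.
At B: distance to the source charge is 0.670 m; V_B = kq₁/r = 24.8 V.
ΔV = V_B − V_A = 16.4 V.
W_field = −qΔV = −(4.44×10⁻⁹ C)(16.4 V) = -7.29×10⁻⁸ J.

-7.29×10⁻⁸ J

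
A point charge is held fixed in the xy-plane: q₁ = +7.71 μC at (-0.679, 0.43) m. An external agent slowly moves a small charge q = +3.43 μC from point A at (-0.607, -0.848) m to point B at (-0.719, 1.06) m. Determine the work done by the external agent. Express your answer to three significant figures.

0.191 J

For quasistatic motion the external work equals the change in potential energy: W_ext = qΔV = q(V_B − V_A).
At A: distance to the source charge is 1.28 m; V_A = kq₁/r = 5.41×10⁴ V.
At B: distance to the source charge is 0.631 m; V_B = kq₁/r = 1.10×10⁵ V.
ΔV = V_B − V_A = 5.56×10⁴ V.
W_ext = qΔV = (3.43×10⁻⁶ C)(5.56×10⁴ V) = 0.191 J.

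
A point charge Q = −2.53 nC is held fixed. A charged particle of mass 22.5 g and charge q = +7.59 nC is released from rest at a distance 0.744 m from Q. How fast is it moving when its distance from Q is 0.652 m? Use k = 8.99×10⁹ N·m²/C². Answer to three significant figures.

1.71×10⁻³ m/s

Only the electrostatic force acts, so mechanical energy is conserved: ½mv² = U₁ − U₂ = kQq(1/r₁ − 1/r₂).
U₁ − U₂ = (8.99×10⁹ N·m²/C²)(-2.53×10⁻⁹ C)(7.59×10⁻⁹ C)(1/0.744 − 1/0.652) = 3.27×10⁻⁸ J.
v = √(2·3.27×10⁻⁸/0.0225) = 1.71×10⁻³ m/s.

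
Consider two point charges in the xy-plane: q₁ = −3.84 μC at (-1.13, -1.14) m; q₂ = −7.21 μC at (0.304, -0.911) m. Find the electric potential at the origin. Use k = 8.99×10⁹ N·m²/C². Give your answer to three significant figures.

The total potential is the scalar sum of each charge's contribution, V = Σ kqᵢ/rᵢ.
Distances from the field point to each charge: r₁ = 1.61 m, r₂ = 0.960 m.
V = k[(-3.84×10⁻⁶)/(1.61) + (-7.21×10⁻⁶)/(0.960)] = -8.90×10⁴ V.

-8.90×10⁴ V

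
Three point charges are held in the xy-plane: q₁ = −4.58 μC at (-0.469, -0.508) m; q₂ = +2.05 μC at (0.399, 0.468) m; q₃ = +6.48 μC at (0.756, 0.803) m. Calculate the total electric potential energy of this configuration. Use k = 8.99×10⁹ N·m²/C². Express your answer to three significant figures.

0.0306 J

The assembly work is the sum of pairwise potential energies, U = Σ_{i<j} kqᵢqⱼ/rᵢⱼ.
Pair separations: r₁₂ = 1.31 m, r₁₃ = 1.79 m, r₂₃ = 0.490 m.
U = (-0.0646) + (-0.149) + (0.244) = 0.0306 J.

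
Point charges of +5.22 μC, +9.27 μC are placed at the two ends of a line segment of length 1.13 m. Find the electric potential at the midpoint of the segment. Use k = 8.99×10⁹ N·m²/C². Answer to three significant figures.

2.31×10⁵ V

Electric potential is a scalar, so the contributions from each charge add algebraically: V = Σ kqᵢ/rᵢ.
Each charge is 0.565 m from the midpoint.
V = k[(5.22×10⁻⁶)/(0.565) + (9.27×10⁻⁶)/(0.565)] = 2.31×10⁵ V.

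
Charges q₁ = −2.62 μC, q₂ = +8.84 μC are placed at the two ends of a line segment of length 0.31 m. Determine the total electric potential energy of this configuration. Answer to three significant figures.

-0.672 J

The work to assemble the configuration equals its total potential energy, U = Σ kqᵢqⱼ/rᵢⱼ over all pairs.
The separation is r = 0.310 m.
U = (-0.672) = -0.672 J.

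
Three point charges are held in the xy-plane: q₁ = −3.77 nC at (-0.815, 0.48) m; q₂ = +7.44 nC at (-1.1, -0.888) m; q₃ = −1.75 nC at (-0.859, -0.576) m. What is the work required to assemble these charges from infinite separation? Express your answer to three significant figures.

-4.21×10⁻⁷ J

The work to assemble the configuration equals its total potential energy, U = Σ kqᵢqⱼ/rᵢⱼ over all pairs.
Pair separations: r₁₂ = 1.40 m, r₁₃ = 1.06 m, r₂₃ = 0.394 m.
U = (-1.80×10⁻⁷) + (5.61×10⁻⁸) + (-2.97×10⁻⁷) = -4.21×10⁻⁷ J.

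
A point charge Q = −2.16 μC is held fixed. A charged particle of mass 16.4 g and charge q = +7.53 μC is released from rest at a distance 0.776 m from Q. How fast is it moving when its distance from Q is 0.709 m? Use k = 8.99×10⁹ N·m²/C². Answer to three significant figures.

Only the electrostatic force acts, so mechanical energy is conserved: ½mv² = U₁ − U₂ = kQq(1/r₁ − 1/r₂).
U₁ − U₂ = (8.99×10⁹ N·m²/C²)(-2.16×10⁻⁶ C)(7.53×10⁻⁶ C)(1/0.776 − 1/0.709) = 0.0178 J.
v = √(2·0.0178/0.0164) = 1.47 m/s.

1.47 m/s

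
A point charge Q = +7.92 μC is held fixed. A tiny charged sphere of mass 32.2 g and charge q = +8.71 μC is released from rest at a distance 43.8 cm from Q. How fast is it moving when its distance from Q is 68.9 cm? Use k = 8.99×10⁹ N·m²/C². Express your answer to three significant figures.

Only the electrostatic force acts, so mechanical energy is conserved: ½mv² = U₁ − U₂ = kQq(1/r₁ − 1/r₂).
U₁ − U₂ = (8.99×10⁹ N·m²/C²)(7.92×10⁻⁶ C)(8.71×10⁻⁶ C)(1/0.438 − 1/0.689) = 0.516 J.
v = √(2·0.516/0.0322) = 5.66 m/s.

5.66 m/s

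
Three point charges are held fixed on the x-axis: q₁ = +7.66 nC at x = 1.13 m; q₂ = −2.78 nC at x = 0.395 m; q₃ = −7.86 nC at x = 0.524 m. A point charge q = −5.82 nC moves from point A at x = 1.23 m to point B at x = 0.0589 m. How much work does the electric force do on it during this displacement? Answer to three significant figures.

-4.19×10⁻⁶ J

The work done by the electric force is W_field = −ΔU = −q(V_B − V_A) = q(V_A − V_B).
At A: distances to the source charges are 0.100 m, 0.835 m, 0.706 m; V_A = Σ kqᵢ/rᵢ = 559 V.
At B: distances to the source charges are 1.07 m, 0.336 m, 0.465 m; V_B = Σ kqᵢ/rᵢ = -162 V.
ΔV = V_B − V_A = -721 V.
W_field = −qΔV = −(-5.82×10⁻⁹ C)(-721 V) = -4.19×10⁻⁶ J.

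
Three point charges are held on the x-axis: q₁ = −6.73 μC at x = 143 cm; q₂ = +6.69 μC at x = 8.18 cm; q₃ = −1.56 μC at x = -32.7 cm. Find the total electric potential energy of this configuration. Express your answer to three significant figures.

-0.476 J

The work to assemble the configuration equals its total potential energy, U = Σ kqᵢqⱼ/rᵢⱼ over all pairs.
Pair separations: r₁₂ = 1.35 m, r₁₃ = 1.76 m, r₂₃ = 0.409 m.
U = (-0.300) + (0.0537) + (-0.230) = -0.476 J.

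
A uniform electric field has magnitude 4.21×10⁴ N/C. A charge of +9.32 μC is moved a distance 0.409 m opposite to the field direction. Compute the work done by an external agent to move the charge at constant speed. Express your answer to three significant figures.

0.160 J

The potential change for a displacement 0.409 m opposite to the field direction is ΔV = +Ed = 1.72×10⁴ V.
W_ext = qΔV = 0.160 J.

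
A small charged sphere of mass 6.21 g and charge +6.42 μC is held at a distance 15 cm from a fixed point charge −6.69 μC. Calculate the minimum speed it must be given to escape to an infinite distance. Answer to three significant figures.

28.8 m/s

To just escape, total mechanical energy must reach zero at infinity: ½mv²_min + U = 0, so ½mv²_min = −U = |kQq|/r.
|U| = |kQq|/r = (8.99×10⁹ N·m²/C²)(6.69×10⁻⁶)(6.42×10⁻⁶)/(0.150) = 2.57 J.
v_min = √(2|U|/m) = √(2·2.57/6.21×10⁻³) = 28.8 m/s.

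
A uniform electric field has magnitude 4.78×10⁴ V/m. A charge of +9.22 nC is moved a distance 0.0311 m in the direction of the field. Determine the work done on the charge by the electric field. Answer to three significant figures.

The potential change for a displacement 0.0311 m in the direction of the field is ΔV = −Ed = -1490 V.
W_field = −qΔV = 1.37×10⁻⁵ J.

1.37×10⁻⁵ J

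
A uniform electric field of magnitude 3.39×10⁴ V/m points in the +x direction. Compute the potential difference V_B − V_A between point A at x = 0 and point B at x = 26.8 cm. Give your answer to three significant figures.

In a uniform field, potential decreases in the direction of E: V_B − V_A = −E·Δx.
V_B − V_A = −(3.39×10⁴ V/m)(0.268 m) = -9090 V.

-9090 V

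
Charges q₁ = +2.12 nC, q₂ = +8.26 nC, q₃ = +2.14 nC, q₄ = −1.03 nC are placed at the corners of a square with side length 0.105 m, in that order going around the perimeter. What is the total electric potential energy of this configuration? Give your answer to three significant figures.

The assembly work is the sum of pairwise potential energies, U = Σ_{i<j} kqᵢqⱼ/rᵢⱼ.
The four side pairs have separation 0.105 m and the two diagonal pairs 0.148 m.
Summing all 6 pair terms gives U = 2.40×10⁻⁶ J.

2.40×10⁻⁶ J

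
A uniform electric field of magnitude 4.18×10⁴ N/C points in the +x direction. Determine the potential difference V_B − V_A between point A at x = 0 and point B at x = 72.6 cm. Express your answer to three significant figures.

In a uniform field, potential decreases in the direction of E: V_B − V_A = −E·Δx.
V_B − V_A = −(4.18×10⁴ V/m)(0.726 m) = -3.03×10⁴ V.

-3.03×10⁴ V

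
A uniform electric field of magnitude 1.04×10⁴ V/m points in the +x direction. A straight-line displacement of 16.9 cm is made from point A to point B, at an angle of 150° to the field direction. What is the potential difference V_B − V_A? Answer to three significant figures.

Only the component of displacement along E changes the potential: ΔV = −E·d·cosθ.
ΔV = −(1.04×10⁴ V/m)(0.169 m)cos150° = 1520 V.

1520 V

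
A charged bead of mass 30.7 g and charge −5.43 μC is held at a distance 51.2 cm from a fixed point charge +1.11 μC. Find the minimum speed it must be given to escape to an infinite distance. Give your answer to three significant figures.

To just escape, total mechanical energy must reach zero at infinity: ½mv²_min + U = 0, so ½mv²_min = −U = |kQq|/r.
|U| = |kQq|/r = (8.99×10⁹ N·m²/C²)(1.11×10⁻⁶)(5.43×10⁻⁶)/(0.512) = 0.106 J.
v_min = √(2|U|/m) = √(2·0.106/0.0307) = 2.63 m/s.

2.63 m/s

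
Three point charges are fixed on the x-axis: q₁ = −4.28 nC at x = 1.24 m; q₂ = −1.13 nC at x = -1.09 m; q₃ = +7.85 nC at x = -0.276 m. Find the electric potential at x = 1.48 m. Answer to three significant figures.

Electric potential is a scalar, so the contributions from each charge add algebraically: V = Σ kqᵢ/rᵢ.
Distances from the field point to each charge: r₁ = 0.240 m, r₂ = 2.57 m, r₃ = 1.76 m.
V = k[(-4.28×10⁻⁹)/(0.240) + (-1.13×10⁻⁹)/(2.57) + (7.85×10⁻⁹)/(1.76)] = -124 V.

-124 V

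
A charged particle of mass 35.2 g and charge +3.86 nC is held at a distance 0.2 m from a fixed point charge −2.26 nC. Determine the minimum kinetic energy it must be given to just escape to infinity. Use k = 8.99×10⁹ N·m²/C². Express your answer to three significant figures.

To just escape, total mechanical energy must reach zero at infinity: ½mv²_min + U = 0, so ½mv²_min = −U = |kQq|/r.
|U| = |kQq|/r = (8.99×10⁹ N·m²/C²)(2.26×10⁻⁹)(3.86×10⁻⁹)/(0.200) = 3.92×10⁻⁷ J.

3.92×10⁻⁷ J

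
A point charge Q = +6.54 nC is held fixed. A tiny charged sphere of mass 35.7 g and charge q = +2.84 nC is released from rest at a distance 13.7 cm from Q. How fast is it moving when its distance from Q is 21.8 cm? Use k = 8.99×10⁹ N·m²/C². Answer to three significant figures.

Only the electrostatic force acts, so mechanical energy is conserved: ½mv² = U₁ − U₂ = kQq(1/r₁ − 1/r₂).
U₁ − U₂ = (8.99×10⁹ N·m²/C²)(6.54×10⁻⁹ C)(2.84×10⁻⁹ C)(1/0.137 − 1/0.218) = 4.53×10⁻⁷ J.
v = √(2·4.53×10⁻⁷/0.0357) = 5.04×10⁻³ m/s.

5.04×10⁻³ m/s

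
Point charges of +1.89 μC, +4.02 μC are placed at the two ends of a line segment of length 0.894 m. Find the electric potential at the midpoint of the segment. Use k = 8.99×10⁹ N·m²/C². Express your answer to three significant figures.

Electric potential is a scalar, so the contributions from each charge add algebraically: V = Σ kqᵢ/rᵢ.
Each charge is 0.447 m from the midpoint.
V = k[(1.89×10⁻⁶)/(0.447) + (4.02×10⁻⁶)/(0.447)] = 1.19×10⁵ V.

1.19×10⁵ V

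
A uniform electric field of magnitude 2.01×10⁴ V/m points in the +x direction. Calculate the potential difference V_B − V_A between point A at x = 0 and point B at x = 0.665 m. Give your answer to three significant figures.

-1.34×10⁴ V

In a uniform field, potential decreases in the direction of E: V_B − V_A = −E·Δx.
V_B − V_A = −(2.01×10⁴ V/m)(0.665 m) = -1.34×10⁴ V.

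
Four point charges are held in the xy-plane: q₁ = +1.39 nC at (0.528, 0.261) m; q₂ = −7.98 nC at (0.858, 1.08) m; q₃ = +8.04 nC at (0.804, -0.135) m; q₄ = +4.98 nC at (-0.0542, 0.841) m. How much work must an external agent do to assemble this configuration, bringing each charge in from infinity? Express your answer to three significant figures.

-4.05×10⁻⁷ J

The assembly work is the sum of pairwise potential energies, U = Σ_{i<j} kqᵢqⱼ/rᵢⱼ.
Pair separations: r₁₂ = 0.883 m, r₁₃ = 0.483 m, r₁₄ = 0.822 m, r₂₃ = 1.22 m, r₂₄ = 0.943 m, r₃₄ = 1.30 m.
Summing all 6 pair terms gives U = -4.05×10⁻⁷ J.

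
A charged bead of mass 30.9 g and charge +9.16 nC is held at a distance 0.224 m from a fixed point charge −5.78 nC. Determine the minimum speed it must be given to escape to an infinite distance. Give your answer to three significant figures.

To just escape, total mechanical energy must reach zero at infinity: ½mv²_min + U = 0, so ½mv²_min = −U = |kQq|/r.
|U| = |kQq|/r = (8.99×10⁹ N·m²/C²)(5.78×10⁻⁹)(9.16×10⁻⁹)/(0.224) = 2.12×10⁻⁶ J.
v_min = √(2|U|/m) = √(2·2.12×10⁻⁶/0.0309) = 0.0117 m/s.

0.0117 m/s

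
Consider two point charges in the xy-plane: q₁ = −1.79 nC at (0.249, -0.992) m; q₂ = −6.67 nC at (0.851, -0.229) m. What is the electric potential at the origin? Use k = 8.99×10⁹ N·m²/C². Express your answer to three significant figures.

-83.8 V

Electric potential is a scalar, so the contributions from each charge add algebraically: V = Σ kqᵢ/rᵢ.
Distances from the field point to each charge: r₁ = 1.02 m, r₂ = 0.881 m.
V = k[(-1.79×10⁻⁹)/(1.02) + (-6.67×10⁻⁹)/(0.881)] = -83.8 V.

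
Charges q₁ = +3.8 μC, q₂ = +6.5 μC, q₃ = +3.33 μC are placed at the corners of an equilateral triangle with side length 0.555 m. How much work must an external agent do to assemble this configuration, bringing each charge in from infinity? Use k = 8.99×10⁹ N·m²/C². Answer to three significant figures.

0.956 J

The assembly work is the sum of pairwise potential energies, U = Σ_{i<j} kqᵢqⱼ/rᵢⱼ.
All three pair separations equal the side length, 0.555 m.
U = (0.400) + (0.205) + (0.351) = 0.956 J.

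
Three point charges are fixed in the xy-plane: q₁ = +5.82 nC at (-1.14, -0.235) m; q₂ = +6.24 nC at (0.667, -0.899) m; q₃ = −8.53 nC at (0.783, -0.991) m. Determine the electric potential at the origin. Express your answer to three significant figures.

34.3 V

The total potential is the scalar sum of each charge's contribution, V = Σ kqᵢ/rᵢ.
Distances from the field point to each charge: r₁ = 1.16 m, r₂ = 1.12 m, r₃ = 1.26 m.
V = k[(5.82×10⁻⁹)/(1.16) + (6.24×10⁻⁹)/(1.12) + (-8.53×10⁻⁹)/(1.26)] = 34.3 V.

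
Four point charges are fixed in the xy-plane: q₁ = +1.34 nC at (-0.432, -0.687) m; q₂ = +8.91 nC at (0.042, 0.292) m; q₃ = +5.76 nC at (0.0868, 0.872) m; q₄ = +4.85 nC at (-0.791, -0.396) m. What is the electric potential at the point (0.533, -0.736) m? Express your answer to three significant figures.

146 V

Electric potential is a scalar, so the contributions from each charge add algebraically: V = Σ kqᵢ/rᵢ.
Distances from the field point to each charge: r₁ = 0.966 m, r₂ = 1.14 m, r₃ = 1.67 m, r₄ = 1.37 m.
V = k[(1.34×10⁻⁹)/(0.966) + (8.91×10⁻⁹)/(1.14) + (5.76×10⁻⁹)/(1.67) + (4.85×10⁻⁹)/(1.37)] = 146 V.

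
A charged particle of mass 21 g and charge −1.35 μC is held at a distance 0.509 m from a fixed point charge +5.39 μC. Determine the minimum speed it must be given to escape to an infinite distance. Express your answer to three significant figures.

3.50 m/s

To just escape, total mechanical energy must reach zero at infinity: ½mv²_min + U = 0, so ½mv²_min = −U = |kQq|/r.
|U| = |kQq|/r = (8.99×10⁹ N·m²/C²)(5.39×10⁻⁶)(1.35×10⁻⁶)/(0.509) = 0.129 J.
v_min = √(2|U|/m) = √(2·0.129/0.0210) = 3.50 m/s.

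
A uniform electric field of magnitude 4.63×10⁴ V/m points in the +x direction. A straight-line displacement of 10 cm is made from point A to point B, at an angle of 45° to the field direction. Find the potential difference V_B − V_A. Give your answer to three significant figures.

Only the component of displacement along E changes the potential: ΔV = −E·d·cosθ.
ΔV = −(4.63×10⁴ V/m)(0.100 m)cos45° = -3270 V.

-3270 V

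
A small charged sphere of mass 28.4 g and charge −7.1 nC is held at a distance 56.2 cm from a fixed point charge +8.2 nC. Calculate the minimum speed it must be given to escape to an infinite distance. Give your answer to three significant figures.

To just escape, total mechanical energy must reach zero at infinity: ½mv²_min + U = 0, so ½mv²_min = −U = |kQq|/r.
|U| = |kQq|/r = (8.99×10⁹ N·m²/C²)(8.20×10⁻⁹)(7.10×10⁻⁹)/(0.562) = 9.31×10⁻⁷ J.
v_min = √(2|U|/m) = √(2·9.31×10⁻⁷/0.0284) = 8.10×10⁻³ m/s.

8.10×10⁻³ m/s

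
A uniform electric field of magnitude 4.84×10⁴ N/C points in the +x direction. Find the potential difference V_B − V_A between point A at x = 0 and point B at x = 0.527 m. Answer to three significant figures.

In a uniform field, potential decreases in the direction of E: V_B − V_A = −E·Δx.
V_B − V_A = −(4.84×10⁴ V/m)(0.527 m) = -2.55×10⁴ V.

-2.55×10⁴ V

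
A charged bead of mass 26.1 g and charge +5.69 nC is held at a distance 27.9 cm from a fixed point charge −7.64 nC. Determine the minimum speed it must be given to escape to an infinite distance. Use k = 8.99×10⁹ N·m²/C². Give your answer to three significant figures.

To just escape, total mechanical energy must reach zero at infinity: ½mv²_min + U = 0, so ½mv²_min = −U = |kQq|/r.
|U| = |kQq|/r = (8.99×10⁹ N·m²/C²)(7.64×10⁻⁹)(5.69×10⁻⁹)/(0.279) = 1.40×10⁻⁶ J.
v_min = √(2|U|/m) = √(2·1.40×10⁻⁶/0.0261) = 0.0104 m/s.

0.0104 m/s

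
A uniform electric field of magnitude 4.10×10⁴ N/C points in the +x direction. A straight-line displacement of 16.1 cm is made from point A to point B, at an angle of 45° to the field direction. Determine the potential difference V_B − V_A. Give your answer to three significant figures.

Only the component of displacement along E changes the potential: ΔV = −E·d·cosθ.
ΔV = −(4.10×10⁴ V/m)(0.161 m)cos45° = -4670 V.

-4670 V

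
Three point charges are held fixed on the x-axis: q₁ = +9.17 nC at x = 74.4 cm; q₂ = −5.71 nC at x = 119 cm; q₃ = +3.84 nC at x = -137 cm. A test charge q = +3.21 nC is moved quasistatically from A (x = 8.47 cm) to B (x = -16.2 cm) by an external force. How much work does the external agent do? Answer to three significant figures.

For quasistatic motion the external work equals the change in potential energy: W_ext = qΔV = q(V_B − V_A).
At A: distances to the source charges are 0.659 m, 1.11 m, 1.45 m; V_A = Σ kqᵢ/rᵢ = 102 V.
At B: distances to the source charges are 0.906 m, 1.35 m, 1.21 m; V_B = Σ kqᵢ/rᵢ = 81.6 V.
ΔV = V_B − V_A = -20.7 V.
W_ext = qΔV = (3.21×10⁻⁹ C)(-20.7 V) = -6.65×10⁻⁸ J.

-6.65×10⁻⁸ J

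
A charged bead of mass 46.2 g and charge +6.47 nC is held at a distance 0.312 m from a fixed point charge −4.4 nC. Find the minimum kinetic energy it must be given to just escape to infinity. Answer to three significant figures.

To just escape, total mechanical energy must reach zero at infinity: ½mv²_min + U = 0, so ½mv²_min = −U = |kQq|/r.
|U| = |kQq|/r = (8.99×10⁹ N·m²/C²)(4.40×10⁻⁹)(6.47×10⁻⁹)/(0.312) = 8.20×10⁻⁷ J.

8.20×10⁻⁷ J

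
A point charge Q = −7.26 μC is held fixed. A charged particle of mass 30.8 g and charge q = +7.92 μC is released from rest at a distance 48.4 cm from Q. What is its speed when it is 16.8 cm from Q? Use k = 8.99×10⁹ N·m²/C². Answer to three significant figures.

Only the electrostatic force acts, so mechanical energy is conserved: ½mv² = U₁ − U₂ = kQq(1/r₁ − 1/r₂).
U₁ − U₂ = (8.99×10⁹ N·m²/C²)(-7.26×10⁻⁶ C)(7.92×10⁻⁶ C)(1/0.484 − 1/0.168) = 2.01 J.
v = √(2·2.01/0.0308) = 11.4 m/s.

11.4 m/s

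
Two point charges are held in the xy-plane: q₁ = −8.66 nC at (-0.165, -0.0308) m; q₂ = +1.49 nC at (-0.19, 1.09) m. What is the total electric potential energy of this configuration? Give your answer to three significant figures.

The assembly work is the sum of pairwise potential energies, U = Σ_{i<j} kqᵢqⱼ/rᵢⱼ.
Pair separations: r₁₂ = 1.12 m.
U = (-1.03×10⁻⁷) = -1.03×10⁻⁷ J.

-1.03×10⁻⁷ J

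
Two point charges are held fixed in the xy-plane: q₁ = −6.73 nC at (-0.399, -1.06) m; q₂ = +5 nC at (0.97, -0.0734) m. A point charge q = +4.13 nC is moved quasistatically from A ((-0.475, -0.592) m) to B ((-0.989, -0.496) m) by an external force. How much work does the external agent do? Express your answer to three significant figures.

1.93×10⁻⁷ J

For quasistatic motion the external work equals the change in potential energy: W_ext = qΔV = q(V_B − V_A).
At A: distances to the source charges are 0.474 m, 1.54 m; V_A = Σ kqᵢ/rᵢ = -98.3 V.
At B: distances to the source charges are 0.816 m, 2.00 m; V_B = Σ kqᵢ/rᵢ = -51.7 V.
ΔV = V_B − V_A = 46.6 V.
W_ext = qΔV = (4.13×10⁻⁹ C)(46.6 V) = 1.93×10⁻⁷ J.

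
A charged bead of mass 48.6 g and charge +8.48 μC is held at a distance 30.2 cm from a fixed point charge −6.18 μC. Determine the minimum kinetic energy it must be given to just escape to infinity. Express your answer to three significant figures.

To just escape, total mechanical energy must reach zero at infinity: ½mv²_min + U = 0, so ½mv²_min = −U = |kQq|/r.
|U| = |kQq|/r = (8.99×10⁹ N·m²/C²)(6.18×10⁻⁶)(8.48×10⁻⁶)/(0.302) = 1.56 J.

1.56 J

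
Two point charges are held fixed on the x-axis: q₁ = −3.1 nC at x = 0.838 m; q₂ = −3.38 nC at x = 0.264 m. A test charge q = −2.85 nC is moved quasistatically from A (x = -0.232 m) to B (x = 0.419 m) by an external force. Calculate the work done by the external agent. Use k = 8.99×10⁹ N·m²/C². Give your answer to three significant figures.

For quasistatic motion the external work equals the change in potential energy: W_ext = qΔV = q(V_B − V_A).
At A: distances to the source charges are 1.07 m, 0.496 m; V_A = Σ kqᵢ/rᵢ = -87.3 V.
At B: distances to the source charges are 0.419 m, 0.155 m; V_B = Σ kqᵢ/rᵢ = -263 V.
ΔV = V_B − V_A = -175 V.
W_ext = qΔV = (-2.85×10⁻⁹ C)(-175 V) = 4.99×10⁻⁷ J.

4.99×10⁻⁷ J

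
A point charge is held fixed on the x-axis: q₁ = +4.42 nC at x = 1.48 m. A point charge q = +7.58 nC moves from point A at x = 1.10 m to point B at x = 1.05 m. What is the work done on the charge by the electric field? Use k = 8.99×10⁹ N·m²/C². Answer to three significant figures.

9.22×10⁻⁸ J

The work done by the electric force is W_field = −ΔU = −q(V_B − V_A) = q(V_A − V_B).
At A: distance to the source charge is 0.380 m; V_A = kq₁/r = 105 V.
At B: distance to the source charge is 0.430 m; V_B = kq₁/r = 92.4 V.
ΔV = V_B − V_A = -12.2 V.
W_field = −qΔV = −(7.58×10⁻⁹ C)(-12.2 V) = 9.22×10⁻⁸ J.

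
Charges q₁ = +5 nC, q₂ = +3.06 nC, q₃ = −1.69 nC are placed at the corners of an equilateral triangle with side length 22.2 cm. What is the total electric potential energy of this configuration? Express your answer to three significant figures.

The assembly work is the sum of pairwise potential energies, U = Σ_{i<j} kqᵢqⱼ/rᵢⱼ.
All three pair separations equal the side length, 0.222 m.
U = (6.20×10⁻⁷) + (-3.42×10⁻⁷) + (-2.09×10⁻⁷) = 6.80×10⁻⁸ J.

6.80×10⁻⁸ J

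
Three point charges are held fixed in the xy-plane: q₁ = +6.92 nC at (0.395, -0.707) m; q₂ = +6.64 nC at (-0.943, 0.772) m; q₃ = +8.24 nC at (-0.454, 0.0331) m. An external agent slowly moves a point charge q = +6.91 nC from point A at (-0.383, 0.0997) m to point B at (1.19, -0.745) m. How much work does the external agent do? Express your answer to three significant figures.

-5.13×10⁻⁶ J

For quasistatic motion the external work equals the change in potential energy: W_ext = qΔV = q(V_B − V_A).
At A: distances to the source charges are 1.12 m, 0.875 m, 0.0973 m; V_A = Σ kqᵢ/rᵢ = 885 V.
At B: distances to the source charges are 0.796 m, 2.62 m, 1.82 m; V_B = Σ kqᵢ/rᵢ = 142 V.
ΔV = V_B − V_A = -743 V.
W_ext = qΔV = (6.91×10⁻⁹ C)(-743 V) = -5.13×10⁻⁶ J.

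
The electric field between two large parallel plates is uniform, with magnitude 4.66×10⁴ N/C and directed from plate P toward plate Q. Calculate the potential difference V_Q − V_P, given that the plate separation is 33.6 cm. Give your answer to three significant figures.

In a uniform field, potential decreases in the direction of E: ΔV = −E·d for a displacement d parallel to E.
Going from P to Q is a displacement of 33.6 cm along the field, so V_Q − V_P = −Ed = -1.57×10⁴ V.

-1.57×10⁴ V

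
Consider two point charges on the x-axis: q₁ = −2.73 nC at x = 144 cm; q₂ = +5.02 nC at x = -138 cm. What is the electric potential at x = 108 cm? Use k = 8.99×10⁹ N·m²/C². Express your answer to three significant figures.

Electric potential is a scalar, so the contributions from each charge add algebraically: V = Σ kqᵢ/rᵢ.
Distances from the field point to each charge: r₁ = 0.360 m, r₂ = 2.46 m.
V = k[(-2.73×10⁻⁹)/(0.360) + (5.02×10⁻⁹)/(2.46)] = -49.8 V.

-49.8 V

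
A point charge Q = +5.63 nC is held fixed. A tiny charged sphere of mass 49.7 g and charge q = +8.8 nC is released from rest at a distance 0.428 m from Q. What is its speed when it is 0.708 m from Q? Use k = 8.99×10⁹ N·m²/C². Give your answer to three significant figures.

4.07×10⁻³ m/s

Only the electrostatic force acts, so mechanical energy is conserved: ½mv² = U₁ − U₂ = kQq(1/r₁ − 1/r₂).
U₁ − U₂ = (8.99×10⁹ N·m²/C²)(5.63×10⁻⁹ C)(8.80×10⁻⁹ C)(1/0.428 − 1/0.708) = 4.12×10⁻⁷ J.
v = √(2·4.12×10⁻⁷/0.0497) = 4.07×10⁻³ m/s.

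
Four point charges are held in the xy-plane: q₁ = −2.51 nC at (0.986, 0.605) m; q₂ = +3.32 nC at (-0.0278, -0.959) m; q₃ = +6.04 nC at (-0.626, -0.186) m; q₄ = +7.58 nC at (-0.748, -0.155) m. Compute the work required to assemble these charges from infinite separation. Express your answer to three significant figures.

The work to assemble the configuration equals its total potential energy, U = Σ kqᵢqⱼ/rᵢⱼ over all pairs.
Pair separations: r₁₂ = 1.86 m, r₁₃ = 1.80 m, r₁₄ = 1.89 m, r₂₃ = 0.977 m, r₂₄ = 1.08 m, r₃₄ = 0.126 m.
Summing all 6 pair terms gives U = 3.46×10⁻⁶ J.

3.46×10⁻⁶ J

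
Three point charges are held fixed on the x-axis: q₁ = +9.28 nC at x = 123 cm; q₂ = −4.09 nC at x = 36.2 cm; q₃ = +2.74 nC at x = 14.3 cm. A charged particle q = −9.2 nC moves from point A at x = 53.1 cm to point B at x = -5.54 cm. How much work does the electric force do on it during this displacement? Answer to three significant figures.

The work done by the electric force is W_field = −ΔU = −q(V_B − V_A) = q(V_A − V_B).
At A: distances to the source charges are 0.699 m, 0.169 m, 0.388 m; V_A = Σ kqᵢ/rᵢ = -34.7 V.
At B: distances to the source charges are 1.29 m, 0.417 m, 0.198 m; V_B = Σ kqᵢ/rᵢ = 101 V.
ΔV = V_B − V_A = 136 V.
W_field = −qΔV = −(-9.20×10⁻⁹ C)(136 V) = 1.25×10⁻⁶ J.

1.25×10⁻⁶ J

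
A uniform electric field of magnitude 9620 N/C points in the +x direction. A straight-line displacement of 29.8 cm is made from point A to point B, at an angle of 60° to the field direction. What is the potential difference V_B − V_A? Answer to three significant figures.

-1430 V

Only the component of displacement along E changes the potential: ΔV = −E·d·cosθ.
ΔV = −(9620 V/m)(0.298 m)cos60° = -1430 V.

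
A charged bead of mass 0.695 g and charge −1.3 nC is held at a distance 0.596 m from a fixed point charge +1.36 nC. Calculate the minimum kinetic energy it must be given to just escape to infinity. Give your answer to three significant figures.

2.67×10⁻⁸ J

To just escape, total mechanical energy must reach zero at infinity: ½mv²_min + U = 0, so ½mv²_min = −U = |kQq|/r.
|U| = |kQq|/r = (8.99×10⁹ N·m²/C²)(1.36×10⁻⁹)(1.30×10⁻⁹)/(0.596) = 2.67×10⁻⁸ J.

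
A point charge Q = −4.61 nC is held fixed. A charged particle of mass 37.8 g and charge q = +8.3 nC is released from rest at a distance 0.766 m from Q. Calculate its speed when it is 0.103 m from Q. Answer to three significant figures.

0.0124 m/s

Only the electrostatic force acts, so mechanical energy is conserved: ½mv² = U₁ − U₂ = kQq(1/r₁ − 1/r₂).
U₁ − U₂ = (8.99×10⁹ N·m²/C²)(-4.61×10⁻⁹ C)(8.30×10⁻⁹ C)(1/0.766 − 1/0.103) = 2.89×10⁻⁶ J.
v = √(2·2.89×10⁻⁶/0.0378) = 0.0124 m/s.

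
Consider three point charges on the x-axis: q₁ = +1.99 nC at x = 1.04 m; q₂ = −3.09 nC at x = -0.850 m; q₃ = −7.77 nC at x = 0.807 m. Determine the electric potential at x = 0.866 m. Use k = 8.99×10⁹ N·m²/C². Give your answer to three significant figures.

-1100 V

The total potential is the scalar sum of each charge's contribution, V = Σ kqᵢ/rᵢ.
Distances from the field point to each charge: r₁ = 0.174 m, r₂ = 1.72 m, r₃ = 0.0590 m.
V = k[(1.99×10⁻⁹)/(0.174) + (-3.09×10⁻⁹)/(1.72) + (-7.77×10⁻⁹)/(0.0590)] = -1100 V.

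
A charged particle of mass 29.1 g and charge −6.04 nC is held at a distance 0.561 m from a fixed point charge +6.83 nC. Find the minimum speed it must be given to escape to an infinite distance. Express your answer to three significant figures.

To just escape, total mechanical energy must reach zero at infinity: ½mv²_min + U = 0, so ½mv²_min = −U = |kQq|/r.
|U| = |kQq|/r = (8.99×10⁹ N·m²/C²)(6.83×10⁻⁹)(6.04×10⁻⁹)/(0.561) = 6.61×10⁻⁷ J.
v_min = √(2|U|/m) = √(2·6.61×10⁻⁷/0.0291) = 6.74×10⁻³ m/s.

6.74×10⁻³ m/s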